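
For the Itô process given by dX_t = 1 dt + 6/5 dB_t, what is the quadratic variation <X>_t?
<X>_t = 36*t/25

For an Itô process dX_t = a(t) dt + b(t) dB_t, the quadratic variation is <X>_t = int_0^t b(s)^2 ds (the drift term does not contribute). Here b(s) = 6/5, so
  b(s)^2 = 36/25.
Integrating from 0 to t:
  <X>_t = int_0^t (36/25) ds = 36*t/25.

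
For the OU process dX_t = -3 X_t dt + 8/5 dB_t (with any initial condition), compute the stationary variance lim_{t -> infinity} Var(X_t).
lim Var(X_t) = 32/75

The OU SDE dX = -theta X dt + sigma dB admits the integrating factor exp(theta t): d(exp(theta t) X_t) = sigma exp(theta t) dB_t. Integrating from 0 to t gives X_t = x_0 * exp(-theta t) + sigma * int_0^t exp(-theta (t-s)) dB_s for any initial x_0. The Itô integral has variance (by the Itô isometry) sigma^2 * int_0^t exp(-2 theta (t - s)) ds = sigma^2 * (1 - exp(-2 theta t)) / (2 theta), independent of x_0.
With theta = 3, sigma = 8/5:
  Var(X_t) = (8/5)^2 * (1 - exp(-2*3 t)) / (2 * 3) = 32/75 - 32*exp(-6*t)/75.
As t -> infinity, exp(-2*3 t) -> 0, so the stationary variance is sigma^2 / (2 theta) = 32/75.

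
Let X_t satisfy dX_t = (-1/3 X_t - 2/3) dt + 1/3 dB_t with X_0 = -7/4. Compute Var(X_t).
Var(X_t) = 1/6 - exp(-2*t/3)/6

The variance V(t) = Var(X_t) satisfies V'(t) = 2 a V(t) + c^2 with V(0) = 0 (drift coefficient is linear in X, diffusion is constant). With a = -1/3, c = 1/3, the solution is
  V(t) = (c^2 / (2 a)) * (exp(2 a t) - 1)
       = ((1/3)^2 / (2*(-1/3))) * (exp((-2/3) t) - 1)
       = 1/6 - exp(-2*t/3)/6.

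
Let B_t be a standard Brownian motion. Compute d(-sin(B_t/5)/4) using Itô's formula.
d(-sin(B_t/5)/4) = (sin(B_t/5)/200) dt + (-cos(B_t/5)/20) dB_t

Itô's formula for f(B_t) gives d f(B_t) = f'(B_t) dB_t + (1/2) f''(B_t) dt. Compute derivatives of f(x) = -sin(x/5)/4:
  f'(x)  = -cos(x/5)/20
  f''(x) = sin(x/5)/100
Substitute x = B_t and multiply the f'' term by 1/2:
  drift     = (1/2) * (sin(x/5)/100) evaluated at B_t = sin(B_t/5)/200
  diffusion = (-cos(x/5)/20) evaluated at B_t = -cos(B_t/5)/20
Therefore d(-sin(B_t/5)/4) = (sin(B_t/5)/200) dt + (-cos(B_t/5)/20) dB_t.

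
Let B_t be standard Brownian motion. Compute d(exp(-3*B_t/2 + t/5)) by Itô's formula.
d(exp(-3*B_t/2 + t/5)) = (53*exp(-3*B_t/2 + t/5)/40) dt + (-3*exp(-3*B_t/2 + t/5)/2) dB_t

Itô's formula for f(t, x): d f(t, B_t) = (f_t + (1/2) f_xx) dt + f_x dB_t. Compute partials of f(t, x) = exp(t/5 - 3*x/2):
  f_t(t,x)  = exp(t/5 - 3*x/2)/5
  f_x(t,x)  = -3*exp(t/5 - 3*x/2)/2
  f_xx(t,x) = 9*exp(t/5 - 3*x/2)/4
Assemble drift = f_t + (1/2) f_xx = 53*exp(t/5 - 3*x/2)/40 and diffusion = f_x = -3*exp(t/5 - 3*x/2)/2. Substituting x = B_t:
  d(exp(-3*B_t/2 + t/5)) = (53*exp(-3*B_t/2 + t/5)/40) dt + (-3*exp(-3*B_t/2 + t/5)/2) dB_t.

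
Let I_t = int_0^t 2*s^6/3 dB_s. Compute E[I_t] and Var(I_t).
E[I_t] = 0; Var(I_t) = 4*t^13/117

The Itô integral of a deterministic integrand f(s) has mean 0 because each increment f(s) * (B_{s+ds} - B_s) has mean 0. By the Itô isometry:
  Var( int_0^t f(s) dB_s ) = E[ (int_0^t f(s) dB_s)^2 ] = int_0^t f(s)^2 ds.
Here f(s) = 2*s^6/3, so f(s)^2 = 4*s^12/9. Integrate:
  int_0^t (4*s^12/9) ds = 4*t^13/117.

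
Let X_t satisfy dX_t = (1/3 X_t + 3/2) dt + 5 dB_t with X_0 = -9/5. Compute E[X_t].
E[X_t] = 27*exp(t/3)/10 - 9/2

Taking expectations and using E[dB_t] = 0, the mean m(t) = E[X_t] satisfies the ODE m'(t) = a m(t) + b with m(0) = x_0. With a = 1/3, b = 3/2, x_0 = -9/5, the solution is
  m(t) = x_0 * exp(a t) + (b/a) * (exp(a t) - 1)
       = (-9/5) * exp((1/3) t) + ((3/2)/(1/3)) * (exp((1/3) t) - 1)
       = 27*exp(t/3)/10 - 9/2.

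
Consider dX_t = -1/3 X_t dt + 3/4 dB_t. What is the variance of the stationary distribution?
lim Var(X_t) = 27/32

The OU SDE dX = -theta X dt + sigma dB admits the integrating factor exp(theta t): d(exp(theta t) X_t) = sigma exp(theta t) dB_t. Integrating from 0 to t gives X_t = x_0 * exp(-theta t) + sigma * int_0^t exp(-theta (t-s)) dB_s for any initial x_0. The Itô integral has variance (by the Itô isometry) sigma^2 * int_0^t exp(-2 theta (t - s)) ds = sigma^2 * (1 - exp(-2 theta t)) / (2 theta), independent of x_0.
With theta = 1/3, sigma = 3/4:
  Var(X_t) = (3/4)^2 * (1 - exp(-2*1/3 t)) / (2 * 1/3) = 27/32 - 27*exp(-2*t/3)/32.
As t -> infinity, exp(-2*1/3 t) -> 0, so the stationary variance is sigma^2 / (2 theta) = 27/32.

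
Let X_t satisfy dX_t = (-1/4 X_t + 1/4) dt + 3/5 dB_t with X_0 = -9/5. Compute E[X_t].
E[X_t] = 1 - 14*exp(-t/4)/5

Taking expectations and using E[dB_t] = 0, the mean m(t) = E[X_t] satisfies the ODE m'(t) = a m(t) + b with m(0) = x_0. With a = -1/4, b = 1/4, x_0 = -9/5, the solution is
  m(t) = x_0 * exp(a t) + (b/a) * (exp(a t) - 1)
       = (-9/5) * exp((-1/4) t) + ((1/4)/(-1/4)) * (exp((-1/4) t) - 1)
       = 1 - 14*exp(-t/4)/5.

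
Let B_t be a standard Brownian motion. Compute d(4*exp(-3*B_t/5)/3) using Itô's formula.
d(4*exp(-3*B_t/5)/3) = (6*exp(-3*B_t/5)/25) dt + (-4*exp(-3*B_t/5)/5) dB_t

Itô's formula for f(B_t) gives d f(B_t) = f'(B_t) dB_t + (1/2) f''(B_t) dt. Compute derivatives of f(x) = 4*exp(-3*x/5)/3:
  f'(x)  = -4*exp(-3*x/5)/5
  f''(x) = 12*exp(-3*x/5)/25
Substitute x = B_t and multiply the f'' term by 1/2:
  drift     = (1/2) * (12*exp(-3*x/5)/25) evaluated at B_t = 6*exp(-3*B_t/5)/25
  diffusion = (-4*exp(-3*x/5)/5) evaluated at B_t = -4*exp(-3*B_t/5)/5
Therefore d(4*exp(-3*B_t/5)/3) = (6*exp(-3*B_t/5)/25) dt + (-4*exp(-3*B_t/5)/5) dB_t.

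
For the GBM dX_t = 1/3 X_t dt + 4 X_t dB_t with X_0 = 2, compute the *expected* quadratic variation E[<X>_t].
E[<X>_t] = 96*exp(50*t/3)/25 - 96/25

<X>_t = int_0^t (4 * X_s)^2 ds. Taking expectation inside the integral: E[<X>_t] = 4^2 * int_0^t E[X_s^2] ds. For GBM, E[X_s^2] = x_0^2 * exp((2 mu + sigma^2) s). Integrating:
  E[<X>_t] = 4^2 * 2^2 * (exp((2*(1/3) + 4^2) t) - 1) / (2*(1/3) + 4^2)
           = 4^2 * 2^2 * (exp((50/3) t) - 1) / (50/3) = 96*exp(50*t/3)/25 - 96/25.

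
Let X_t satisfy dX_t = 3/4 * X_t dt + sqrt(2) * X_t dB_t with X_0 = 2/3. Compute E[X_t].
E[X_t] = 2*exp(3*t/4)/3

For GBM dX = mu X dt + sigma X dB with X_0 = x_0, apply Itô to Y = log X: dY = (mu - sigma^2/2) dt + sigma dB, so Y_t = log(x_0) + (mu - sigma^2/2) t + sigma B_t and hence X_t = x_0 * exp((mu - sigma^2/2) t + sigma B_t).
With mu = 3/4, sigma = sqrt(2), x_0 = 2/3, this gives:
  X_t = 2/3 * exp((-1/4) * t + (sqrt(2)) * B_t).
Since sigma*B_t ~ Normal(0, sigma^2 t), E[exp(sigma*B_t)] = exp(sigma^2 t / 2); so E[X_t] = x_0 * exp((mu - sigma^2/2) t) * exp(sigma^2 t / 2) = x_0 * exp(mu t) = 2*exp(3*t/4)/3.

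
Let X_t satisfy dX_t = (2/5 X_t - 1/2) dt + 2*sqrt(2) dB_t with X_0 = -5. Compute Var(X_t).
Var(X_t) = 10*exp(4*t/5) - 10

The variance V(t) = Var(X_t) satisfies V'(t) = 2 a V(t) + c^2 with V(0) = 0 (drift coefficient is linear in X, diffusion is constant). With a = 2/5, c = 2*sqrt(2), the solution is
  V(t) = (c^2 / (2 a)) * (exp(2 a t) - 1)
       = ((2*sqrt(2))^2 / (2*(2/5))) * (exp((4/5) t) - 1)
       = 10*exp(4*t/5) - 10.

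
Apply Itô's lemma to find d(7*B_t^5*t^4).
d(7*B_t^5*t^4) = (B_t^3*t^3*(28*B_t^2 + 70*t)) dt + (35*B_t^4*t^4) dB_t

Itô's formula for f(t, x): d f(t, B_t) = (f_t + (1/2) f_xx) dt + f_x dB_t. Compute partials of f(t, x) = 7*t^4*x^5:
  f_t(t,x)  = 28*t^3*x^5
  f_x(t,x)  = 35*t^4*x^4
  f_xx(t,x) = 140*t^4*x^3
Assemble drift = f_t + (1/2) f_xx = t^3*x^3*(70*t + 28*x^2) and diffusion = f_x = 35*t^4*x^4. Substituting x = B_t:
  d(7*B_t^5*t^4) = (B_t^3*t^3*(28*B_t^2 + 70*t)) dt + (35*B_t^4*t^4) dB_t.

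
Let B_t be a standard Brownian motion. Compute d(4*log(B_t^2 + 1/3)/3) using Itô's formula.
d(4*log(B_t^2 + 1/3)/3) = (4*(1 - 3*B_t^2)/(3*B_t^2 + 1)^2) dt + (8*B_t/(3*B_t^2 + 1)) dB_t

Itô's formula for f(B_t) gives d f(B_t) = f'(B_t) dB_t + (1/2) f''(B_t) dt. Compute derivatives of f(x) = 4*log(x^2 + 1/3)/3:
  f'(x)  = 8*x/(3*x^2 + 1)
  f''(x) = 8*(1 - 3*x^2)/(3*x^2 + 1)^2
Substitute x = B_t and multiply the f'' term by 1/2:
  drift     = (1/2) * (8*(1 - 3*x^2)/(3*x^2 + 1)^2) evaluated at B_t = 4*(1 - 3*B_t^2)/(3*B_t^2 + 1)^2
  diffusion = (8*x/(3*x^2 + 1)) evaluated at B_t = 8*B_t/(3*B_t^2 + 1)
Therefore d(4*log(B_t^2 + 1/3)/3) = (4*(1 - 3*B_t^2)/(3*B_t^2 + 1)^2) dt + (8*B_t/(3*B_t^2 + 1)) dB_t.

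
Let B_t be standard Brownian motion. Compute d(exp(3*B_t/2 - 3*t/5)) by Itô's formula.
d(exp(3*B_t/2 - 3*t/5)) = (21*exp(3*B_t/2 - 3*t/5)/40) dt + (3*exp(3*B_t/2 - 3*t/5)/2) dB_t

Itô's formula for f(t, x): d f(t, B_t) = (f_t + (1/2) f_xx) dt + f_x dB_t. Compute partials of f(t, x) = exp(-3*t/5 + 3*x/2):
  f_t(t,x)  = -3*exp(-3*t/5 + 3*x/2)/5
  f_x(t,x)  = 3*exp(-3*t/5 + 3*x/2)/2
  f_xx(t,x) = 9*exp(-3*t/5 + 3*x/2)/4
Assemble drift = f_t + (1/2) f_xx = 21*exp(-3*t/5 + 3*x/2)/40 and diffusion = f_x = 3*exp(-3*t/5 + 3*x/2)/2. Substituting x = B_t:
  d(exp(3*B_t/2 - 3*t/5)) = (21*exp(3*B_t/2 - 3*t/5)/40) dt + (3*exp(3*B_t/2 - 3*t/5)/2) dB_t.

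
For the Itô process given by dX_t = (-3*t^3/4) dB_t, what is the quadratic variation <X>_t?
<X>_t = 9*t^7/112

For an Itô process dX_t = a(t) dt + b(t) dB_t, the quadratic variation is <X>_t = int_0^t b(s)^2 ds (the drift term does not contribute). Here b(s) = -3*s^3/4, so
  b(s)^2 = 9*s^6/16.
Integrating from 0 to t:
  <X>_t = int_0^t (9*s^6/16) ds = 9*t^7/112.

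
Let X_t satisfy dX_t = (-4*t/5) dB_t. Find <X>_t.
<X>_t = 16*t^3/75

For an Itô process dX_t = a(t) dt + b(t) dB_t, the quadratic variation is <X>_t = int_0^t b(s)^2 ds (the drift term does not contribute). Here b(s) = -4*s/5, so
  b(s)^2 = 16*s^2/25.
Integrating from 0 to t:
  <X>_t = int_0^t (16*s^2/25) ds = 16*t^3/75.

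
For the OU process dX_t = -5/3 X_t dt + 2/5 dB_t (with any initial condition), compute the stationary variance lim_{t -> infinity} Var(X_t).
lim Var(X_t) = 6/125

The OU SDE dX = -theta X dt + sigma dB admits the integrating factor exp(theta t): d(exp(theta t) X_t) = sigma exp(theta t) dB_t. Integrating from 0 to t gives X_t = x_0 * exp(-theta t) + sigma * int_0^t exp(-theta (t-s)) dB_s for any initial x_0. The Itô integral has variance (by the Itô isometry) sigma^2 * int_0^t exp(-2 theta (t - s)) ds = sigma^2 * (1 - exp(-2 theta t)) / (2 theta), independent of x_0.
With theta = 5/3, sigma = 2/5:
  Var(X_t) = (2/5)^2 * (1 - exp(-2*5/3 t)) / (2 * 5/3) = 6/125 - 6*exp(-10*t/3)/125.
As t -> infinity, exp(-2*5/3 t) -> 0, so the stationary variance is sigma^2 / (2 theta) = 6/125.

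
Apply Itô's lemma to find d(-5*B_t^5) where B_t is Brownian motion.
d(-5*B_t^5) = (-50*B_t^3) dt + (-25*B_t^4) dB_t

Itô's formula for f(B_t) gives d f(B_t) = f'(B_t) dB_t + (1/2) f''(B_t) dt. Compute derivatives of f(x) = -5*x^5:
  f'(x)  = -25*x^4
  f''(x) = -100*x^3
Substitute x = B_t and multiply the f'' term by 1/2:
  drift     = (1/2) * (-100*x^3) evaluated at B_t = -50*B_t^3
  diffusion = (-25*x^4) evaluated at B_t = -25*B_t^4
Therefore d(-5*B_t^5) = (-50*B_t^3) dt + (-25*B_t^4) dB_t.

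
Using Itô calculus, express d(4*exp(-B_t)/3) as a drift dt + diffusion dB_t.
d(4*exp(-B_t)/3) = (2*exp(-B_t)/3) dt + (-4*exp(-B_t)/3) dB_t

Itô's formula for f(B_t) gives d f(B_t) = f'(B_t) dB_t + (1/2) f''(B_t) dt. Compute derivatives of f(x) = 4*exp(-x)/3:
  f'(x)  = -4*exp(-x)/3
  f''(x) = 4*exp(-x)/3
Substitute x = B_t and multiply the f'' term by 1/2:
  drift     = (1/2) * (4*exp(-x)/3) evaluated at B_t = 2*exp(-B_t)/3
  diffusion = (-4*exp(-x)/3) evaluated at B_t = -4*exp(-B_t)/3
Therefore d(4*exp(-B_t)/3) = (2*exp(-B_t)/3) dt + (-4*exp(-B_t)/3) dB_t.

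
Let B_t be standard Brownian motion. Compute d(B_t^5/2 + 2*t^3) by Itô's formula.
d(B_t^5/2 + 2*t^3) = (5*B_t^3 + 6*t^2) dt + (5*B_t^4/2) dB_t

Itô's formula for f(t, x): d f(t, B_t) = (f_t + (1/2) f_xx) dt + f_x dB_t. Compute partials of f(t, x) = 2*t^3 + x^5/2:
  f_t(t,x)  = 6*t^2
  f_x(t,x)  = 5*x^4/2
  f_xx(t,x) = 10*x^3
Assemble drift = f_t + (1/2) f_xx = 6*t^2 + 5*x^3 and diffusion = f_x = 5*x^4/2. Substituting x = B_t:
  d(B_t^5/2 + 2*t^3) = (5*B_t^3 + 6*t^2) dt + (5*B_t^4/2) dB_t.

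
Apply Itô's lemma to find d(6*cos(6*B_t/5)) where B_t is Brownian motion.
d(6*cos(6*B_t/5)) = (-108*cos(6*B_t/5)/25) dt + (-36*sin(6*B_t/5)/5) dB_t

Itô's formula for f(B_t) gives d f(B_t) = f'(B_t) dB_t + (1/2) f''(B_t) dt. Compute derivatives of f(x) = 6*cos(6*x/5):
  f'(x)  = -36*sin(6*x/5)/5
  f''(x) = -216*cos(6*x/5)/25
Substitute x = B_t and multiply the f'' term by 1/2:
  drift     = (1/2) * (-216*cos(6*x/5)/25) evaluated at B_t = -108*cos(6*B_t/5)/25
  diffusion = (-36*sin(6*x/5)/5) evaluated at B_t = -36*sin(6*B_t/5)/5
Therefore d(6*cos(6*B_t/5)) = (-108*cos(6*B_t/5)/25) dt + (-36*sin(6*B_t/5)/5) dB_t.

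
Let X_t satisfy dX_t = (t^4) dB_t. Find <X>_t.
<X>_t = t^9/9

For an Itô process dX_t = a(t) dt + b(t) dB_t, the quadratic variation is <X>_t = int_0^t b(s)^2 ds (the drift term does not contribute). Here b(s) = s^4, so
  b(s)^2 = s^8.
Integrating from 0 to t:
  <X>_t = int_0^t (s^8) ds = t^9/9.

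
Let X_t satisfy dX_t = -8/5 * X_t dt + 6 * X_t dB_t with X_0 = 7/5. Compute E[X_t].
E[X_t] = 7*exp(-8*t/5)/5

For GBM dX = mu X dt + sigma X dB with X_0 = x_0, apply Itô to Y = log X: dY = (mu - sigma^2/2) dt + sigma dB, so Y_t = log(x_0) + (mu - sigma^2/2) t + sigma B_t and hence X_t = x_0 * exp((mu - sigma^2/2) t + sigma B_t).
With mu = -8/5, sigma = 6, x_0 = 7/5, this gives:
  X_t = 7/5 * exp((-98/5) * t + (6) * B_t).
Since sigma*B_t ~ Normal(0, sigma^2 t), E[exp(sigma*B_t)] = exp(sigma^2 t / 2); so E[X_t] = x_0 * exp((mu - sigma^2/2) t) * exp(sigma^2 t / 2) = x_0 * exp(mu t) = 7*exp(-8*t/5)/5.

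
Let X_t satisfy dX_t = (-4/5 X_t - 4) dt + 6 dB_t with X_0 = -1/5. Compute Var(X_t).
Var(X_t) = 45/2 - 45*exp(-8*t/5)/2

The variance V(t) = Var(X_t) satisfies V'(t) = 2 a V(t) + c^2 with V(0) = 0 (drift coefficient is linear in X, diffusion is constant). With a = -4/5, c = 6, the solution is
  V(t) = (c^2 / (2 a)) * (exp(2 a t) - 1)
       = (6^2 / (2*(-4/5))) * (exp((-8/5) t) - 1)
       = 45/2 - 45*exp(-8*t/5)/2.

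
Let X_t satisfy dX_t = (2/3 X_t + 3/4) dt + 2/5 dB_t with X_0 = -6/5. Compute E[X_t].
E[X_t] = -3*exp(2*t/3)/40 - 9/8

Taking expectations and using E[dB_t] = 0, the mean m(t) = E[X_t] satisfies the ODE m'(t) = a m(t) + b with m(0) = x_0. With a = 2/3, b = 3/4, x_0 = -6/5, the solution is
  m(t) = x_0 * exp(a t) + (b/a) * (exp(a t) - 1)
       = (-6/5) * exp((2/3) t) + ((3/4)/(2/3)) * (exp((2/3) t) - 1)
       = -3*exp(2*t/3)/40 - 9/8.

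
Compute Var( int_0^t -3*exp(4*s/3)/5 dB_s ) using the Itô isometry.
Var = 27*exp(8*t/3)/200 - 27/200

The Itô integral of a deterministic integrand f(s) has mean 0 because each increment f(s) * (B_{s+ds} - B_s) has mean 0. By the Itô isometry:
  Var( int_0^t f(s) dB_s ) = E[ (int_0^t f(s) dB_s)^2 ] = int_0^t f(s)^2 ds.
Here f(s) = -3*exp(4*s/3)/5, so f(s)^2 = 9*exp(8*s/3)/25. Integrate:
  int_0^t (9*exp(8*s/3)/25) ds = 27*exp(8*t/3)/200 - 27/200.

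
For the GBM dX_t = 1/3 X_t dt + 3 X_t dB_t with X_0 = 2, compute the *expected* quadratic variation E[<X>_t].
E[<X>_t] = 108*exp(29*t/3)/29 - 108/29

<X>_t = int_0^t (3 * X_s)^2 ds. Taking expectation inside the integral: E[<X>_t] = 3^2 * int_0^t E[X_s^2] ds. For GBM, E[X_s^2] = x_0^2 * exp((2 mu + sigma^2) s). Integrating:
  E[<X>_t] = 3^2 * 2^2 * (exp((2*(1/3) + 3^2) t) - 1) / (2*(1/3) + 3^2)
           = 3^2 * 2^2 * (exp((29/3) t) - 1) / (29/3) = 108*exp(29*t/3)/29 - 108/29.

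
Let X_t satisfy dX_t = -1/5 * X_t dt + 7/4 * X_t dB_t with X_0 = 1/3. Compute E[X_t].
E[X_t] = exp(-t/5)/3

For GBM dX = mu X dt + sigma X dB with X_0 = x_0, apply Itô to Y = log X: dY = (mu - sigma^2/2) dt + sigma dB, so Y_t = log(x_0) + (mu - sigma^2/2) t + sigma B_t and hence X_t = x_0 * exp((mu - sigma^2/2) t + sigma B_t).
With mu = -1/5, sigma = 7/4, x_0 = 1/3, this gives:
  X_t = 1/3 * exp((-277/160) * t + (7/4) * B_t).
Since sigma*B_t ~ Normal(0, sigma^2 t), E[exp(sigma*B_t)] = exp(sigma^2 t / 2); so E[X_t] = x_0 * exp((mu - sigma^2/2) t) * exp(sigma^2 t / 2) = x_0 * exp(mu t) = exp(-t/5)/3.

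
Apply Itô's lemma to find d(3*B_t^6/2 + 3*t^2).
d(3*B_t^6/2 + 3*t^2) = (45*B_t^4/2 + 6*t) dt + (9*B_t^5) dB_t

Itô's formula for f(t, x): d f(t, B_t) = (f_t + (1/2) f_xx) dt + f_x dB_t. Compute partials of f(t, x) = 3*t^2 + 3*x^6/2:
  f_t(t,x)  = 6*t
  f_x(t,x)  = 9*x^5
  f_xx(t,x) = 45*x^4
Assemble drift = f_t + (1/2) f_xx = 6*t + 45*x^4/2 and diffusion = f_x = 9*x^5. Substituting x = B_t:
  d(3*B_t^6/2 + 3*t^2) = (45*B_t^4/2 + 6*t) dt + (9*B_t^5) dB_t.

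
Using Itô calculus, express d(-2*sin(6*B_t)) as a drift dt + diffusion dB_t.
d(-2*sin(6*B_t)) = (36*sin(6*B_t)) dt + (-12*cos(6*B_t)) dB_t

Itô's formula for f(B_t) gives d f(B_t) = f'(B_t) dB_t + (1/2) f''(B_t) dt. Compute derivatives of f(x) = -2*sin(6*x):
  f'(x)  = -12*cos(6*x)
  f''(x) = 72*sin(6*x)
Substitute x = B_t and multiply the f'' term by 1/2:
  drift     = (1/2) * (72*sin(6*x)) evaluated at B_t = 36*sin(6*B_t)
  diffusion = (-12*cos(6*x)) evaluated at B_t = -12*cos(6*B_t)
Therefore d(-2*sin(6*B_t)) = (36*sin(6*B_t)) dt + (-12*cos(6*B_t)) dB_t.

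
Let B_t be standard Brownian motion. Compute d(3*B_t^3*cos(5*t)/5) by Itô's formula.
d(3*B_t^3*cos(5*t)/5) = (3*B_t*(-B_t^2*sin(5*t) + 3*cos(5*t)/5)) dt + (9*B_t^2*cos(5*t)/5) dB_t

Itô's formula for f(t, x): d f(t, B_t) = (f_t + (1/2) f_xx) dt + f_x dB_t. Compute partials of f(t, x) = 3*x^3*cos(5*t)/5:
  f_t(t,x)  = -3*x^3*sin(5*t)
  f_x(t,x)  = 9*x^2*cos(5*t)/5
  f_xx(t,x) = 18*x*cos(5*t)/5
Assemble drift = f_t + (1/2) f_xx = 3*x*(-x^2*sin(5*t) + 3*cos(5*t)/5) and diffusion = f_x = 9*x^2*cos(5*t)/5. Substituting x = B_t:
  d(3*B_t^3*cos(5*t)/5) = (3*B_t*(-B_t^2*sin(5*t) + 3*cos(5*t)/5)) dt + (9*B_t^2*cos(5*t)/5) dB_t.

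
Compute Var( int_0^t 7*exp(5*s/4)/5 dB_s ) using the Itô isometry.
Var = 98*exp(5*t/2)/125 - 98/125

The Itô integral of a deterministic integrand f(s) has mean 0 because each increment f(s) * (B_{s+ds} - B_s) has mean 0. By the Itô isometry:
  Var( int_0^t f(s) dB_s ) = E[ (int_0^t f(s) dB_s)^2 ] = int_0^t f(s)^2 ds.
Here f(s) = 7*exp(5*s/4)/5, so f(s)^2 = 49*exp(5*s/2)/25. Integrate:
  int_0^t (49*exp(5*s/2)/25) ds = 98*exp(5*t/2)/125 - 98/125.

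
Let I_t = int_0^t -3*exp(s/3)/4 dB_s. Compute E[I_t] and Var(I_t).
E[I_t] = 0; Var(I_t) = 27*exp(2*t/3)/32 - 27/32

The Itô integral of a deterministic integrand f(s) has mean 0 because each increment f(s) * (B_{s+ds} - B_s) has mean 0. By the Itô isometry:
  Var( int_0^t f(s) dB_s ) = E[ (int_0^t f(s) dB_s)^2 ] = int_0^t f(s)^2 ds.
Here f(s) = -3*exp(s/3)/4, so f(s)^2 = 9*exp(2*s/3)/16. Integrate:
  int_0^t (9*exp(2*s/3)/16) ds = 27*exp(2*t/3)/32 - 27/32.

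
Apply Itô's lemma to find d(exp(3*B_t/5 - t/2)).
d(exp(3*B_t/5 - t/2)) = (-8*exp(3*B_t/5 - t/2)/25) dt + (3*exp(3*B_t/5 - t/2)/5) dB_t

Itô's formula for f(t, x): d f(t, B_t) = (f_t + (1/2) f_xx) dt + f_x dB_t. Compute partials of f(t, x) = exp(-t/2 + 3*x/5):
  f_t(t,x)  = -exp(-t/2 + 3*x/5)/2
  f_x(t,x)  = 3*exp(-t/2 + 3*x/5)/5
  f_xx(t,x) = 9*exp(-t/2 + 3*x/5)/25
Assemble drift = f_t + (1/2) f_xx = -8*exp(-t/2 + 3*x/5)/25 and diffusion = f_x = 3*exp(-t/2 + 3*x/5)/5. Substituting x = B_t:
  d(exp(3*B_t/5 - t/2)) = (-8*exp(3*B_t/5 - t/2)/25) dt + (3*exp(3*B_t/5 - t/2)/5) dB_t.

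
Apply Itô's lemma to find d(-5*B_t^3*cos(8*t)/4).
d(-5*B_t^3*cos(8*t)/4) = (10*B_t^3*sin(8*t) - 15*B_t*cos(8*t)/4) dt + (-15*B_t^2*cos(8*t)/4) dB_t

Itô's formula for f(t, x): d f(t, B_t) = (f_t + (1/2) f_xx) dt + f_x dB_t. Compute partials of f(t, x) = -5*x^3*cos(8*t)/4:
  f_t(t,x)  = 10*x^3*sin(8*t)
  f_x(t,x)  = -15*x^2*cos(8*t)/4
  f_xx(t,x) = -15*x*cos(8*t)/2
Assemble drift = f_t + (1/2) f_xx = 10*x^3*sin(8*t) - 15*x*cos(8*t)/4 and diffusion = f_x = -15*x^2*cos(8*t)/4. Substituting x = B_t:
  d(-5*B_t^3*cos(8*t)/4) = (10*B_t^3*sin(8*t) - 15*B_t*cos(8*t)/4) dt + (-15*B_t^2*cos(8*t)/4) dB_t.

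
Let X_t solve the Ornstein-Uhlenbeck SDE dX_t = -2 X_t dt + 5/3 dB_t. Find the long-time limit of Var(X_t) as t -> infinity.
lim Var(X_t) = 25/36

The OU SDE dX = -theta X dt + sigma dB admits the integrating factor exp(theta t): d(exp(theta t) X_t) = sigma exp(theta t) dB_t. Integrating from 0 to t gives X_t = x_0 * exp(-theta t) + sigma * int_0^t exp(-theta (t-s)) dB_s for any initial x_0. The Itô integral has variance (by the Itô isometry) sigma^2 * int_0^t exp(-2 theta (t - s)) ds = sigma^2 * (1 - exp(-2 theta t)) / (2 theta), independent of x_0.
With theta = 2, sigma = 5/3:
  Var(X_t) = (5/3)^2 * (1 - exp(-2*2 t)) / (2 * 2) = 25/36 - 25*exp(-4*t)/36.
As t -> infinity, exp(-2*2 t) -> 0, so the stationary variance is sigma^2 / (2 theta) = 25/36.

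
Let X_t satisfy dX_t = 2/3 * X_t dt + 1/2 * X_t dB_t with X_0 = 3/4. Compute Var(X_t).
Var(X_t) = 9*(exp(t/4) - 1)*exp(4*t/3)/16

For GBM dX = mu X dt + sigma X dB with X_0 = x_0, apply Itô to Y = log X: dY = (mu - sigma^2/2) dt + sigma dB, so Y_t = log(x_0) + (mu - sigma^2/2) t + sigma B_t and hence X_t = x_0 * exp((mu - sigma^2/2) t + sigma B_t).
With mu = 2/3, sigma = 1/2, x_0 = 3/4, this gives:
  X_t = 3/4 * exp((13/24) * t + (1/2) * B_t).
Since sigma*B_t ~ Normal(0, sigma^2 t), E[exp(sigma*B_t)] = exp(sigma^2 t / 2); so E[X_t] = x_0 * exp((mu - sigma^2/2) t) * exp(sigma^2 t / 2) = x_0 * exp(mu t) = 3*exp(2*t/3)/4.
Var(X_t) = E[X_t^2] - (E[X_t])^2 = x_0^2 * exp(2 mu t) * (exp(sigma^2 t) - 1) = 9*(exp(t/4) - 1)*exp(4*t/3)/16.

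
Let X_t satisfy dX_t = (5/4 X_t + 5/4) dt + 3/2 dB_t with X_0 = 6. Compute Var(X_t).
Var(X_t) = 9*exp(5*t/2)/10 - 9/10

The variance V(t) = Var(X_t) satisfies V'(t) = 2 a V(t) + c^2 with V(0) = 0 (drift coefficient is linear in X, diffusion is constant). With a = 5/4, c = 3/2, the solution is
  V(t) = (c^2 / (2 a)) * (exp(2 a t) - 1)
       = ((3/2)^2 / (2*(5/4))) * (exp((5/2) t) - 1)
       = 9*exp(5*t/2)/10 - 9/10.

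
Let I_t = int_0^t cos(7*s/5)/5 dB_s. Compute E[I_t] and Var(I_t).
E[I_t] = 0; Var(I_t) = t/50 + sin(14*t/5)/140

The Itô integral of a deterministic integrand f(s) has mean 0 because each increment f(s) * (B_{s+ds} - B_s) has mean 0. By the Itô isometry:
  Var( int_0^t f(s) dB_s ) = E[ (int_0^t f(s) dB_s)^2 ] = int_0^t f(s)^2 ds.
Here f(s) = cos(7*s/5)/5, so f(s)^2 = cos(7*s/5)^2/25. Integrate:
  int_0^t (cos(7*s/5)^2/25) ds = t/50 + sin(14*t/5)/140.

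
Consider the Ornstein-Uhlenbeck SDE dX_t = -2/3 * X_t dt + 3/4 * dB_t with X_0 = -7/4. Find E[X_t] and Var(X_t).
E[X_t] = -7*exp(-2*t/3)/4; Var(X_t) = 27/64 - 27*exp(-4*t/3)/64

The OU SDE dX = -theta X dt + sigma dB admits the integrating factor exp(theta t): d(exp(theta t) X_t) = sigma exp(theta t) dB_t. Integrating from 0 to t:
  X_t = x_0 * exp(-theta t) + sigma * int_0^t exp(-theta (t-s)) dB_s.
The Itô integral has mean 0 and (by the Itô isometry) variance sigma^2 * int_0^t exp(-2 theta (t - s)) ds = sigma^2 * (1 - exp(-2 theta t)) / (2 theta).
With theta = 2/3, sigma = 3/4, x_0 = -7/4:
  E[X_t] = -7/4 * exp(-2/3 t) = -7*exp(-2*t/3)/4
  Var(X_t) = (3/4)^2 * (1 - exp(-2*2/3 t)) / (2 * 2/3) = 27/64 - 27*exp(-4*t/3)/64.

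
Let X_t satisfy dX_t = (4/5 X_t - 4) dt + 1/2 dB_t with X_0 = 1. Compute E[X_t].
E[X_t] = 5 - 4*exp(4*t/5)

Taking expectations and using E[dB_t] = 0, the mean m(t) = E[X_t] satisfies the ODE m'(t) = a m(t) + b with m(0) = x_0. With a = 4/5, b = -4, x_0 = 1, the solution is
  m(t) = x_0 * exp(a t) + (b/a) * (exp(a t) - 1)
       = 1 * exp((4/5) t) + ((-4)/(4/5)) * (exp((4/5) t) - 1)
       = 5 - 4*exp(4*t/5).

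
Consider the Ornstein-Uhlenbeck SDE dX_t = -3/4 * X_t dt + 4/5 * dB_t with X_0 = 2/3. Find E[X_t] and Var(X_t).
E[X_t] = 2*exp(-3*t/4)/3; Var(X_t) = 32/75 - 32*exp(-3*t/2)/75

The OU SDE dX = -theta X dt + sigma dB admits the integrating factor exp(theta t): d(exp(theta t) X_t) = sigma exp(theta t) dB_t. Integrating from 0 to t:
  X_t = x_0 * exp(-theta t) + sigma * int_0^t exp(-theta (t-s)) dB_s.
The Itô integral has mean 0 and (by the Itô isometry) variance sigma^2 * int_0^t exp(-2 theta (t - s)) ds = sigma^2 * (1 - exp(-2 theta t)) / (2 theta).
With theta = 3/4, sigma = 4/5, x_0 = 2/3:
  E[X_t] = 2/3 * exp(-3/4 t) = 2*exp(-3*t/4)/3
  Var(X_t) = (4/5)^2 * (1 - exp(-2*3/4 t)) / (2 * 3/4) = 32/75 - 32*exp(-3*t/2)/75.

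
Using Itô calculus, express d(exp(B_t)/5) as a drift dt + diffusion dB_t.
d(exp(B_t)/5) = (exp(B_t)/10) dt + (exp(B_t)/5) dB_t

Itô's formula for f(B_t) gives d f(B_t) = f'(B_t) dB_t + (1/2) f''(B_t) dt. Compute derivatives of f(x) = exp(x)/5:
  f'(x)  = exp(x)/5
  f''(x) = exp(x)/5
Substitute x = B_t and multiply the f'' term by 1/2:
  drift     = (1/2) * (exp(x)/5) evaluated at B_t = exp(B_t)/10
  diffusion = (exp(x)/5) evaluated at B_t = exp(B_t)/5
Therefore d(exp(B_t)/5) = (exp(B_t)/10) dt + (exp(B_t)/5) dB_t.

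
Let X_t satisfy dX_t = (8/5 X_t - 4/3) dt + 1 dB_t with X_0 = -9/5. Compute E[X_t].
E[X_t] = 5/6 - 79*exp(8*t/5)/30

Taking expectations and using E[dB_t] = 0, the mean m(t) = E[X_t] satisfies the ODE m'(t) = a m(t) + b with m(0) = x_0. With a = 8/5, b = -4/3, x_0 = -9/5, the solution is
  m(t) = x_0 * exp(a t) + (b/a) * (exp(a t) - 1)
       = (-9/5) * exp((8/5) t) + ((-4/3)/(8/5)) * (exp((8/5) t) - 1)
       = 5/6 - 79*exp(8*t/5)/30.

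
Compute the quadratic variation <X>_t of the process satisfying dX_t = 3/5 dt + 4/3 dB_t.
<X>_t = 16*t/9

For an Itô process dX_t = a(t) dt + b(t) dB_t, the quadratic variation is <X>_t = int_0^t b(s)^2 ds (the drift term does not contribute). Here b(s) = 4/3, so
  b(s)^2 = 16/9.
Integrating from 0 to t:
  <X>_t = int_0^t (16/9) ds = 16*t/9.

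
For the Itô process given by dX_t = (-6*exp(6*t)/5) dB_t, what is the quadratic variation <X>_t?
<X>_t = 3*exp(12*t)/25 - 3/25

For an Itô process dX_t = a(t) dt + b(t) dB_t, the quadratic variation is <X>_t = int_0^t b(s)^2 ds (the drift term does not contribute). Here b(s) = -6*exp(6*s)/5, so
  b(s)^2 = 36*exp(12*s)/25.
Integrating from 0 to t:
  <X>_t = int_0^t (36*exp(12*s)/25) ds = 3*exp(12*t)/25 - 3/25.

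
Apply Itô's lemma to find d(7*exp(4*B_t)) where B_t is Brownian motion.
d(7*exp(4*B_t)) = (56*exp(4*B_t)) dt + (28*exp(4*B_t)) dB_t

Itô's formula for f(B_t) gives d f(B_t) = f'(B_t) dB_t + (1/2) f''(B_t) dt. Compute derivatives of f(x) = 7*exp(4*x):
  f'(x)  = 28*exp(4*x)
  f''(x) = 112*exp(4*x)
Substitute x = B_t and multiply the f'' term by 1/2:
  drift     = (1/2) * (112*exp(4*x)) evaluated at B_t = 56*exp(4*B_t)
  diffusion = (28*exp(4*x)) evaluated at B_t = 28*exp(4*B_t)
Therefore d(7*exp(4*B_t)) = (56*exp(4*B_t)) dt + (28*exp(4*B_t)) dB_t.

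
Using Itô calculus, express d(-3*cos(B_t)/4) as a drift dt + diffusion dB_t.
d(-3*cos(B_t)/4) = (3*cos(B_t)/8) dt + (3*sin(B_t)/4) dB_t

Itô's formula for f(B_t) gives d f(B_t) = f'(B_t) dB_t + (1/2) f''(B_t) dt. Compute derivatives of f(x) = -3*cos(x)/4:
  f'(x)  = 3*sin(x)/4
  f''(x) = 3*cos(x)/4
Substitute x = B_t and multiply the f'' term by 1/2:
  drift     = (1/2) * (3*cos(x)/4) evaluated at B_t = 3*cos(B_t)/8
  diffusion = (3*sin(x)/4) evaluated at B_t = 3*sin(B_t)/4
Therefore d(-3*cos(B_t)/4) = (3*cos(B_t)/8) dt + (3*sin(B_t)/4) dB_t.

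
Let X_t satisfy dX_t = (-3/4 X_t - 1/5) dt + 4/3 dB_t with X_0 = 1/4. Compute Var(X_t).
Var(X_t) = 32/27 - 32*exp(-3*t/2)/27

The variance V(t) = Var(X_t) satisfies V'(t) = 2 a V(t) + c^2 with V(0) = 0 (drift coefficient is linear in X, diffusion is constant). With a = -3/4, c = 4/3, the solution is
  V(t) = (c^2 / (2 a)) * (exp(2 a t) - 1)
       = ((4/3)^2 / (2*(-3/4))) * (exp((-3/2) t) - 1)
       = 32/27 - 32*exp(-3*t/2)/27.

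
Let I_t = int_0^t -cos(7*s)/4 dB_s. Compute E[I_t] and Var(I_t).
E[I_t] = 0; Var(I_t) = t/32 + sin(14*t)/448

The Itô integral of a deterministic integrand f(s) has mean 0 because each increment f(s) * (B_{s+ds} - B_s) has mean 0. By the Itô isometry:
  Var( int_0^t f(s) dB_s ) = E[ (int_0^t f(s) dB_s)^2 ] = int_0^t f(s)^2 ds.
Here f(s) = -cos(7*s)/4, so f(s)^2 = cos(7*s)^2/16. Integrate:
  int_0^t (cos(7*s)^2/16) ds = t/32 + sin(14*t)/448.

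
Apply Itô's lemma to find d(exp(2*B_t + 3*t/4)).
d(exp(2*B_t + 3*t/4)) = (11*exp(2*B_t + 3*t/4)/4) dt + (2*exp(2*B_t + 3*t/4)) dB_t

Itô's formula for f(t, x): d f(t, B_t) = (f_t + (1/2) f_xx) dt + f_x dB_t. Compute partials of f(t, x) = exp(3*t/4 + 2*x):
  f_t(t,x)  = 3*exp(3*t/4 + 2*x)/4
  f_x(t,x)  = 2*exp(3*t/4 + 2*x)
  f_xx(t,x) = 4*exp(3*t/4 + 2*x)
Assemble drift = f_t + (1/2) f_xx = 11*exp(3*t/4 + 2*x)/4 and diffusion = f_x = 2*exp(3*t/4 + 2*x). Substituting x = B_t:
  d(exp(2*B_t + 3*t/4)) = (11*exp(2*B_t + 3*t/4)/4) dt + (2*exp(2*B_t + 3*t/4)) dB_t.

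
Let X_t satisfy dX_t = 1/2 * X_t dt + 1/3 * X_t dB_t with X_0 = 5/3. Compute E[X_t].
E[X_t] = 5*exp(t/2)/3

For GBM dX = mu X dt + sigma X dB with X_0 = x_0, apply Itô to Y = log X: dY = (mu - sigma^2/2) dt + sigma dB, so Y_t = log(x_0) + (mu - sigma^2/2) t + sigma B_t and hence X_t = x_0 * exp((mu - sigma^2/2) t + sigma B_t).
With mu = 1/2, sigma = 1/3, x_0 = 5/3, this gives:
  X_t = 5/3 * exp((4/9) * t + (1/3) * B_t).
Since sigma*B_t ~ Normal(0, sigma^2 t), E[exp(sigma*B_t)] = exp(sigma^2 t / 2); so E[X_t] = x_0 * exp((mu - sigma^2/2) t) * exp(sigma^2 t / 2) = x_0 * exp(mu t) = 5*exp(t/2)/3.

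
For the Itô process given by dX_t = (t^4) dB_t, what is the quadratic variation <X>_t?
<X>_t = t^9/9

For an Itô process dX_t = a(t) dt + b(t) dB_t, the quadratic variation is <X>_t = int_0^t b(s)^2 ds (the drift term does not contribute). Here b(s) = s^4, so
  b(s)^2 = s^8.
Integrating from 0 to t:
  <X>_t = int_0^t (s^8) ds = t^9/9.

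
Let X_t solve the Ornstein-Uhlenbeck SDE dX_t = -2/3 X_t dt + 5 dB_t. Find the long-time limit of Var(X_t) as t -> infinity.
lim Var(X_t) = 75/4

The OU SDE dX = -theta X dt + sigma dB admits the integrating factor exp(theta t): d(exp(theta t) X_t) = sigma exp(theta t) dB_t. Integrating from 0 to t gives X_t = x_0 * exp(-theta t) + sigma * int_0^t exp(-theta (t-s)) dB_s for any initial x_0. The Itô integral has variance (by the Itô isometry) sigma^2 * int_0^t exp(-2 theta (t - s)) ds = sigma^2 * (1 - exp(-2 theta t)) / (2 theta), independent of x_0.
With theta = 2/3, sigma = 5:
  Var(X_t) = (5)^2 * (1 - exp(-2*2/3 t)) / (2 * 2/3) = 75/4 - 75*exp(-4*t/3)/4.
As t -> infinity, exp(-2*2/3 t) -> 0, so the stationary variance is sigma^2 / (2 theta) = 75/4.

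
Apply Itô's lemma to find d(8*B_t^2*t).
d(8*B_t^2*t) = (8*B_t^2 + 8*t) dt + (16*B_t*t) dB_t

Itô's formula for f(t, x): d f(t, B_t) = (f_t + (1/2) f_xx) dt + f_x dB_t. Compute partials of f(t, x) = 8*t*x^2:
  f_t(t,x)  = 8*x^2
  f_x(t,x)  = 16*t*x
  f_xx(t,x) = 16*t
Assemble drift = f_t + (1/2) f_xx = 8*t + 8*x^2 and diffusion = f_x = 16*t*x. Substituting x = B_t:
  d(8*B_t^2*t) = (8*B_t^2 + 8*t) dt + (16*B_t*t) dB_t.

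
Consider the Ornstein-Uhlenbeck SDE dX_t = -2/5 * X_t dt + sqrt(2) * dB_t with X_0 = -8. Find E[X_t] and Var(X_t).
E[X_t] = -8*exp(-2*t/5); Var(X_t) = 5/2 - 5*exp(-4*t/5)/2

The OU SDE dX = -theta X dt + sigma dB admits the integrating factor exp(theta t): d(exp(theta t) X_t) = sigma exp(theta t) dB_t. Integrating from 0 to t:
  X_t = x_0 * exp(-theta t) + sigma * int_0^t exp(-theta (t-s)) dB_s.
The Itô integral has mean 0 and (by the Itô isometry) variance sigma^2 * int_0^t exp(-2 theta (t - s)) ds = sigma^2 * (1 - exp(-2 theta t)) / (2 theta).
With theta = 2/5, sigma = sqrt(2), x_0 = -8:
  E[X_t] = -8 * exp(-2/5 t) = -8*exp(-2*t/5)
  Var(X_t) = (sqrt(2))^2 * (1 - exp(-2*2/5 t)) / (2 * 2/5) = 5/2 - 5*exp(-4*t/5)/2.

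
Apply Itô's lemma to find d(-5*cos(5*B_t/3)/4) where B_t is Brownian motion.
d(-5*cos(5*B_t/3)/4) = (125*cos(5*B_t/3)/72) dt + (25*sin(5*B_t/3)/12) dB_t

Itô's formula for f(B_t) gives d f(B_t) = f'(B_t) dB_t + (1/2) f''(B_t) dt. Compute derivatives of f(x) = -5*cos(5*x/3)/4:
  f'(x)  = 25*sin(5*x/3)/12
  f''(x) = 125*cos(5*x/3)/36
Substitute x = B_t and multiply the f'' term by 1/2:
  drift     = (1/2) * (125*cos(5*x/3)/36) evaluated at B_t = 125*cos(5*B_t/3)/72
  diffusion = (25*sin(5*x/3)/12) evaluated at B_t = 25*sin(5*B_t/3)/12
Therefore d(-5*cos(5*B_t/3)/4) = (125*cos(5*B_t/3)/72) dt + (25*sin(5*B_t/3)/12) dB_t.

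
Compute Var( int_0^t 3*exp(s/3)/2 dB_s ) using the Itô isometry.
Var = 27*exp(2*t/3)/8 - 27/8

The Itô integral of a deterministic integrand f(s) has mean 0 because each increment f(s) * (B_{s+ds} - B_s) has mean 0. By the Itô isometry:
  Var( int_0^t f(s) dB_s ) = E[ (int_0^t f(s) dB_s)^2 ] = int_0^t f(s)^2 ds.
Here f(s) = 3*exp(s/3)/2, so f(s)^2 = 9*exp(2*s/3)/4. Integrate:
  int_0^t (9*exp(2*s/3)/4) ds = 27*exp(2*t/3)/8 - 27/8.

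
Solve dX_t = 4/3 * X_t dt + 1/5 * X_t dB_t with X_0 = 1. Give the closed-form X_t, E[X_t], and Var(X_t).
X_t = 1 * exp((197/150) t + (1/5) B_t); E[X_t] = exp(4*t/3); Var(X_t) = (exp(t/25) - 1)*exp(8*t/3)

For GBM dX = mu X dt + sigma X dB with X_0 = x_0, apply Itô to Y = log X: dY = (mu - sigma^2/2) dt + sigma dB, so Y_t = log(x_0) + (mu - sigma^2/2) t + sigma B_t and hence X_t = x_0 * exp((mu - sigma^2/2) t + sigma B_t).
With mu = 4/3, sigma = 1/5, x_0 = 1, this gives:
  X_t = 1 * exp((197/150) * t + (1/5) * B_t).
Since sigma*B_t ~ Normal(0, sigma^2 t), E[exp(sigma*B_t)] = exp(sigma^2 t / 2); so E[X_t] = x_0 * exp((mu - sigma^2/2) t) * exp(sigma^2 t / 2) = x_0 * exp(mu t) = exp(4*t/3).
Var(X_t) = E[X_t^2] - (E[X_t])^2 = x_0^2 * exp(2 mu t) * (exp(sigma^2 t) - 1) = (exp(t/25) - 1)*exp(8*t/3).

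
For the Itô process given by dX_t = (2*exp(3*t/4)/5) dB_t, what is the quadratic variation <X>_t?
<X>_t = 8*exp(3*t/2)/75 - 8/75

For an Itô process dX_t = a(t) dt + b(t) dB_t, the quadratic variation is <X>_t = int_0^t b(s)^2 ds (the drift term does not contribute). Here b(s) = 2*exp(3*s/4)/5, so
  b(s)^2 = 4*exp(3*s/2)/25.
Integrating from 0 to t:
  <X>_t = int_0^t (4*exp(3*s/2)/25) ds = 8*exp(3*t/2)/75 - 8/75.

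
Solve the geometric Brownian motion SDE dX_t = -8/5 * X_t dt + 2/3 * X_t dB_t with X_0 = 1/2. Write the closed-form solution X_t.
X_t = 1/2 * exp((-82/45) * t + (2/3) * B_t)

For GBM dX = mu X dt + sigma X dB with X_0 = x_0, apply Itô to Y = log X: dY = (mu - sigma^2/2) dt + sigma dB, so Y_t = log(x_0) + (mu - sigma^2/2) t + sigma B_t and hence X_t = x_0 * exp((mu - sigma^2/2) t + sigma B_t).
With mu = -8/5, sigma = 2/3, x_0 = 1/2, this gives:
  X_t = 1/2 * exp((-82/45) * t + (2/3) * B_t).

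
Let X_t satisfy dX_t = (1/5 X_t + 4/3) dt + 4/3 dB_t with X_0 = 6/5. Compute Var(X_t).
Var(X_t) = 40*exp(2*t/5)/9 - 40/9

The variance V(t) = Var(X_t) satisfies V'(t) = 2 a V(t) + c^2 with V(0) = 0 (drift coefficient is linear in X, diffusion is constant). With a = 1/5, c = 4/3, the solution is
  V(t) = (c^2 / (2 a)) * (exp(2 a t) - 1)
       = ((4/3)^2 / (2*(1/5))) * (exp((2/5) t) - 1)
       = 40*exp(2*t/5)/9 - 40/9.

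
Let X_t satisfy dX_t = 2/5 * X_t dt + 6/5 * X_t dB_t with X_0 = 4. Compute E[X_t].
E[X_t] = 4*exp(2*t/5)

For GBM dX = mu X dt + sigma X dB with X_0 = x_0, apply Itô to Y = log X: dY = (mu - sigma^2/2) dt + sigma dB, so Y_t = log(x_0) + (mu - sigma^2/2) t + sigma B_t and hence X_t = x_0 * exp((mu - sigma^2/2) t + sigma B_t).
With mu = 2/5, sigma = 6/5, x_0 = 4, this gives:
  X_t = 4 * exp((-8/25) * t + (6/5) * B_t).
Since sigma*B_t ~ Normal(0, sigma^2 t), E[exp(sigma*B_t)] = exp(sigma^2 t / 2); so E[X_t] = x_0 * exp((mu - sigma^2/2) t) * exp(sigma^2 t / 2) = x_0 * exp(mu t) = 4*exp(2*t/5).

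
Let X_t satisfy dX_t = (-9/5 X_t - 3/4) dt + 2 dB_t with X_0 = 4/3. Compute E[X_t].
E[X_t] = -5/12 + 7*exp(-9*t/5)/4

Taking expectations and using E[dB_t] = 0, the mean m(t) = E[X_t] satisfies the ODE m'(t) = a m(t) + b with m(0) = x_0. With a = -9/5, b = -3/4, x_0 = 4/3, the solution is
  m(t) = x_0 * exp(a t) + (b/a) * (exp(a t) - 1)
       = (4/3) * exp((-9/5) t) + ((-3/4)/(-9/5)) * (exp((-9/5) t) - 1)
       = -5/12 + 7*exp(-9*t/5)/4.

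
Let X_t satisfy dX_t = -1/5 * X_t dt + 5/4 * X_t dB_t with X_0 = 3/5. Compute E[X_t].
E[X_t] = 3*exp(-t/5)/5

For GBM dX = mu X dt + sigma X dB with X_0 = x_0, apply Itô to Y = log X: dY = (mu - sigma^2/2) dt + sigma dB, so Y_t = log(x_0) + (mu - sigma^2/2) t + sigma B_t and hence X_t = x_0 * exp((mu - sigma^2/2) t + sigma B_t).
With mu = -1/5, sigma = 5/4, x_0 = 3/5, this gives:
  X_t = 3/5 * exp((-157/160) * t + (5/4) * B_t).
Since sigma*B_t ~ Normal(0, sigma^2 t), E[exp(sigma*B_t)] = exp(sigma^2 t / 2); so E[X_t] = x_0 * exp((mu - sigma^2/2) t) * exp(sigma^2 t / 2) = x_0 * exp(mu t) = 3*exp(-t/5)/5.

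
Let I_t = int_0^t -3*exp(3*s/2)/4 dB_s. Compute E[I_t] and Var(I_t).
E[I_t] = 0; Var(I_t) = 3*exp(3*t)/16 - 3/16

The Itô integral of a deterministic integrand f(s) has mean 0 because each increment f(s) * (B_{s+ds} - B_s) has mean 0. By the Itô isometry:
  Var( int_0^t f(s) dB_s ) = E[ (int_0^t f(s) dB_s)^2 ] = int_0^t f(s)^2 ds.
Here f(s) = -3*exp(3*s/2)/4, so f(s)^2 = 9*exp(3*s)/16. Integrate:
  int_0^t (9*exp(3*s)/16) ds = 3*exp(3*t)/16 - 3/16.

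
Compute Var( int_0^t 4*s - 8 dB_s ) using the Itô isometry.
Var = 16*t*(t^2 - 6*t + 12)/3

The Itô integral of a deterministic integrand f(s) has mean 0 because each increment f(s) * (B_{s+ds} - B_s) has mean 0. By the Itô isometry:
  Var( int_0^t f(s) dB_s ) = E[ (int_0^t f(s) dB_s)^2 ] = int_0^t f(s)^2 ds.
Here f(s) = 4*s - 8, so f(s)^2 = 16*(s - 2)^2. Integrate:
  int_0^t (16*(s - 2)^2) ds = 16*t*(t^2 - 6*t + 12)/3.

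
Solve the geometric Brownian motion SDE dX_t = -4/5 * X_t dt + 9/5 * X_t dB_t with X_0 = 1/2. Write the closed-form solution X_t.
X_t = 1/2 * exp((-121/50) * t + (9/5) * B_t)

For GBM dX = mu X dt + sigma X dB with X_0 = x_0, apply Itô to Y = log X: dY = (mu - sigma^2/2) dt + sigma dB, so Y_t = log(x_0) + (mu - sigma^2/2) t + sigma B_t and hence X_t = x_0 * exp((mu - sigma^2/2) t + sigma B_t).
With mu = -4/5, sigma = 9/5, x_0 = 1/2, this gives:
  X_t = 1/2 * exp((-121/50) * t + (9/5) * B_t).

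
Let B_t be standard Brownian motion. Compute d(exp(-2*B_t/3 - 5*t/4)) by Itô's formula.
d(exp(-2*B_t/3 - 5*t/4)) = (-37*exp(-2*B_t/3 - 5*t/4)/36) dt + (-2*exp(-2*B_t/3 - 5*t/4)/3) dB_t

Itô's formula for f(t, x): d f(t, B_t) = (f_t + (1/2) f_xx) dt + f_x dB_t. Compute partials of f(t, x) = exp(-5*t/4 - 2*x/3):
  f_t(t,x)  = -5*exp(-5*t/4 - 2*x/3)/4
  f_x(t,x)  = -2*exp(-5*t/4 - 2*x/3)/3
  f_xx(t,x) = 4*exp(-5*t/4 - 2*x/3)/9
Assemble drift = f_t + (1/2) f_xx = -37*exp(-5*t/4 - 2*x/3)/36 and diffusion = f_x = -2*exp(-5*t/4 - 2*x/3)/3. Substituting x = B_t:
  d(exp(-2*B_t/3 - 5*t/4)) = (-37*exp(-2*B_t/3 - 5*t/4)/36) dt + (-2*exp(-2*B_t/3 - 5*t/4)/3) dB_t.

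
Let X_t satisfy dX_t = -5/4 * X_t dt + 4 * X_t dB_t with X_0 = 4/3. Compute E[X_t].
E[X_t] = 4*exp(-5*t/4)/3

For GBM dX = mu X dt + sigma X dB with X_0 = x_0, apply Itô to Y = log X: dY = (mu - sigma^2/2) dt + sigma dB, so Y_t = log(x_0) + (mu - sigma^2/2) t + sigma B_t and hence X_t = x_0 * exp((mu - sigma^2/2) t + sigma B_t).
With mu = -5/4, sigma = 4, x_0 = 4/3, this gives:
  X_t = 4/3 * exp((-37/4) * t + (4) * B_t).
Since sigma*B_t ~ Normal(0, sigma^2 t), E[exp(sigma*B_t)] = exp(sigma^2 t / 2); so E[X_t] = x_0 * exp((mu - sigma^2/2) t) * exp(sigma^2 t / 2) = x_0 * exp(mu t) = 4*exp(-5*t/4)/3.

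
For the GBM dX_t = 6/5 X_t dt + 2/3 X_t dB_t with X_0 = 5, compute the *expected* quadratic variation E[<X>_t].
E[<X>_t] = 125*exp(128*t/45)/32 - 125/32

<X>_t = int_0^t ((2/3) * X_s)^2 ds. Taking expectation inside the integral: E[<X>_t] = (2/3)^2 * int_0^t E[X_s^2] ds. For GBM, E[X_s^2] = x_0^2 * exp((2 mu + sigma^2) s). Integrating:
  E[<X>_t] = (2/3)^2 * 5^2 * (exp((2*(6/5) + (2/3)^2) t) - 1) / (2*(6/5) + (2/3)^2)
           = (2/3)^2 * 5^2 * (exp((128/45) t) - 1) / (128/45) = 125*exp(128*t/45)/32 - 125/32.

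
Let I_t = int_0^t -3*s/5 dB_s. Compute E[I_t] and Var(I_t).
E[I_t] = 0; Var(I_t) = 3*t^3/25

The Itô integral of a deterministic integrand f(s) has mean 0 because each increment f(s) * (B_{s+ds} - B_s) has mean 0. By the Itô isometry:
  Var( int_0^t f(s) dB_s ) = E[ (int_0^t f(s) dB_s)^2 ] = int_0^t f(s)^2 ds.
Here f(s) = -3*s/5, so f(s)^2 = 9*s^2/25. Integrate:
  int_0^t (9*s^2/25) ds = 3*t^3/25.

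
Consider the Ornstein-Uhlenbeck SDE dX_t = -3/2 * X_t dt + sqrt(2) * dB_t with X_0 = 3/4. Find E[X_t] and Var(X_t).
E[X_t] = 3*exp(-3*t/2)/4; Var(X_t) = 2/3 - 2*exp(-3*t)/3

The OU SDE dX = -theta X dt + sigma dB admits the integrating factor exp(theta t): d(exp(theta t) X_t) = sigma exp(theta t) dB_t. Integrating from 0 to t:
  X_t = x_0 * exp(-theta t) + sigma * int_0^t exp(-theta (t-s)) dB_s.
The Itô integral has mean 0 and (by the Itô isometry) variance sigma^2 * int_0^t exp(-2 theta (t - s)) ds = sigma^2 * (1 - exp(-2 theta t)) / (2 theta).
With theta = 3/2, sigma = sqrt(2), x_0 = 3/4:
  E[X_t] = 3/4 * exp(-3/2 t) = 3*exp(-3*t/2)/4
  Var(X_t) = (sqrt(2))^2 * (1 - exp(-2*3/2 t)) / (2 * 3/2) = 2/3 - 2*exp(-3*t)/3.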